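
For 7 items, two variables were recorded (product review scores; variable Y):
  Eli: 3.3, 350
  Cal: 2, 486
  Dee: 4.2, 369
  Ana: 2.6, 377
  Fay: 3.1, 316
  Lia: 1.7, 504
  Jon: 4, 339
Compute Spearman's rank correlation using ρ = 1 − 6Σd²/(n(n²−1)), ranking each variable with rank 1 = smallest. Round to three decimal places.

-0.679

Ranks of variable 1: 5, 2, 7, 3, 4, 1, 6
Ranks of variable 2: 3, 6, 4, 5, 1, 7, 2
d = r₁ − r₂: 2, -4, 3, -2, 3, -6, 4
d²: 4, 16, 9, 4, 9, 36, 16; Σd² = 94
ρ = 1 − 6·94/(7·48) = 1 − 564/336 = -0.679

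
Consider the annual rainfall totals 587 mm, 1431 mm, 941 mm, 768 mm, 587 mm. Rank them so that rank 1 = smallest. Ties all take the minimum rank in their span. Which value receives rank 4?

Sorted (ascending): 587, 587, 768, 941, 1431
The 2 values of 587 occupy positions 1–2 → each gets rank 1.
Rank 4 → value 941.

941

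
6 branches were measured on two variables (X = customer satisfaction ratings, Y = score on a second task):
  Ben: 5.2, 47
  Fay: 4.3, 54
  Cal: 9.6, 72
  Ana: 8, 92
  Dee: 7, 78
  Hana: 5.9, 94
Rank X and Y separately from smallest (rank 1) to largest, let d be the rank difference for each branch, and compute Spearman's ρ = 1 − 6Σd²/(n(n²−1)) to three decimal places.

Ranks of variable 1: 2, 1, 6, 5, 4, 3
Ranks of variable 2: 1, 2, 3, 5, 4, 6
d = r₁ − r₂: 1, -1, 3, 0, 0, -3
d²: 1, 1, 9, 0, 0, 9; Σd² = 20
ρ = 1 − 6·20/(6·35) = 1 − 120/210 = 0.429

0.429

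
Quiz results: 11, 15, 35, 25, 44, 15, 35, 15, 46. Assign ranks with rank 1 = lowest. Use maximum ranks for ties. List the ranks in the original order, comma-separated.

1, 4, 7, 5, 8, 4, 7, 4, 9

Sorted (ascending): 11, 15, 15, 15, 25, 35, 35, 44, 46
The 3 values of 15 occupy positions 2–4 → each gets rank 4.
The 2 values of 35 occupy positions 6–7 → each gets rank 7.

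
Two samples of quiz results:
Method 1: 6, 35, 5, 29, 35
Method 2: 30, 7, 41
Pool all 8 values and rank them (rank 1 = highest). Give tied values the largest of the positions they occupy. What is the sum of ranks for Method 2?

Sorted (descending): 41, 35, 35, 30, 29, 7, 6, 5
The 2 values of 35 occupy positions 2–3 → each gets rank 3.
Method 2 values → pooled ranks: 30→4, 7→6, 41→1
Rank sum = 4 + 6 + 1 = 11

11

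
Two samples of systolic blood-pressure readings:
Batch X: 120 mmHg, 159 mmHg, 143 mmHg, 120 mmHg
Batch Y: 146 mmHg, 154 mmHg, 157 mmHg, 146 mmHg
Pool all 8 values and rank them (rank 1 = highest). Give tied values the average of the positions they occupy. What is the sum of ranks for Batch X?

Sorted (descending): 159, 157, 154, 146, 146, 143, 120, 120
The 2 values of 146 occupy positions 4–5 → average rank (4+5)/2 = 4.5.
The 2 values of 120 occupy positions 7–8 → average rank (7+8)/2 = 7.5.
Batch X values → pooled ranks: 120→7.5, 159→1, 143→6, 120→7.5
Rank sum = 7.5 + 1 + 6 + 7.5 = 22

22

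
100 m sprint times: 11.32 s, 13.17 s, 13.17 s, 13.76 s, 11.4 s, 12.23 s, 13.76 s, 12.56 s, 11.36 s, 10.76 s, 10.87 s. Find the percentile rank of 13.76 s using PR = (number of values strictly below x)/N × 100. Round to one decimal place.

N = 11.
Strictly below 13.76: 9. Equal to 13.76: 2.
PR = 9/11 × 100 = 81.8

81.8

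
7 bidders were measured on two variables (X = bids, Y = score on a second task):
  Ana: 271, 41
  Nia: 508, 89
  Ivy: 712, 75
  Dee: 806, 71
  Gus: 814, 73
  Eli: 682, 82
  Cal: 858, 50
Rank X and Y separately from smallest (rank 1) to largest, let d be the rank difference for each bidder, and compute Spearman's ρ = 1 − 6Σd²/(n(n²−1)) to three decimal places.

-0.214

Ranks of variable 1: 1, 2, 4, 5, 6, 3, 7
Ranks of variable 2: 1, 7, 5, 3, 4, 6, 2
d = r₁ − r₂: 0, -5, -1, 2, 2, -3, 5
d²: 0, 25, 1, 4, 4, 9, 25; Σd² = 68
ρ = 1 − 6·68/(7·48) = 1 − 408/336 = -0.214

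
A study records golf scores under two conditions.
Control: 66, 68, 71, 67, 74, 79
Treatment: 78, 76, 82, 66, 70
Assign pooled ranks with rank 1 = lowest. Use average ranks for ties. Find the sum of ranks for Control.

Sorted (ascending): 66, 66, 67, 68, 70, 71, 74, 76, 78, 79, 82
The 2 values of 66 occupy positions 1–2 → average rank (1+2)/2 = 1.5.
Control values → pooled ranks: 66→1.5, 68→4, 71→6, 67→3, 74→7, 79→10
Rank sum = 1.5 + 4 + 6 + 3 + 7 + 10 = 31.5

31.5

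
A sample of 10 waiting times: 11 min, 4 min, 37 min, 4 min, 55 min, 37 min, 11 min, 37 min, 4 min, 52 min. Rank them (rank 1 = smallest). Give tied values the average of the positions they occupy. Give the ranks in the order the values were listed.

Sorted (ascending): 4, 4, 4, 11, 11, 37, 37, 37, 52, 55
The 3 values of 4 occupy positions 1–3 → average rank 2.
The 2 values of 11 occupy positions 4–5 → average rank (4+5)/2 = 4.5.
The 3 values of 37 occupy positions 6–8 → average rank 7.

4.5, 2, 7, 2, 10, 7, 4.5, 7, 2, 9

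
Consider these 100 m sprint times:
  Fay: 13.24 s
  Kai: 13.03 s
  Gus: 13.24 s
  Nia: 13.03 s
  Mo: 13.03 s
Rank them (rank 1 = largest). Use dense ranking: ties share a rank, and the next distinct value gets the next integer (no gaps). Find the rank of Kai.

2

Sorted (descending): 13.24, 13.24, 13.03, 13.03, 13.03
The 2 values of 13.24 share dense rank 1.
The 3 values of 13.03 share dense rank 2.
Kai has value 13.03 s → rank 2.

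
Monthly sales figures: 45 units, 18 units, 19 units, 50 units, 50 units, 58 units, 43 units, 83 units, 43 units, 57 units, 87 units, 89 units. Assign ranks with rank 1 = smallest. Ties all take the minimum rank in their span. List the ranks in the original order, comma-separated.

Sorted (ascending): 18, 19, 43, 43, 45, 50, 50, 57, 58, 83, 87, 89
The 2 values of 43 occupy positions 3–4 → each gets rank 3.
The 2 values of 50 occupy positions 6–7 → each gets rank 6.

5, 1, 2, 6, 6, 9, 3, 10, 3, 8, 11, 12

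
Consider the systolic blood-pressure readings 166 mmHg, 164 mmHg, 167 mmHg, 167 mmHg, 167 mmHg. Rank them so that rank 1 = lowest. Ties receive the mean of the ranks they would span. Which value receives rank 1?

164

Sorted (ascending): 164, 166, 167, 167, 167
The 3 values of 167 occupy positions 3–5 → average rank 4.
Rank 1 → value 164.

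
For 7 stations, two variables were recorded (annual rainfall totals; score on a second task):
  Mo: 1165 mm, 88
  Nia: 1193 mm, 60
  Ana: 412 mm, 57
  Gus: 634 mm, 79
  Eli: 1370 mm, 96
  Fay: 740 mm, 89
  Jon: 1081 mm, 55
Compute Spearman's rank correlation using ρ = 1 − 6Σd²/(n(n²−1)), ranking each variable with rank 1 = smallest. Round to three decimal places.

Ranks of variable 1: 5, 6, 1, 2, 7, 3, 4
Ranks of variable 2: 5, 3, 2, 4, 7, 6, 1
d = r₁ − r₂: 0, 3, -1, -2, 0, -3, 3
d²: 0, 9, 1, 4, 0, 9, 9; Σd² = 32
ρ = 1 − 6·32/(7·48) = 1 − 192/336 = 0.429

0.429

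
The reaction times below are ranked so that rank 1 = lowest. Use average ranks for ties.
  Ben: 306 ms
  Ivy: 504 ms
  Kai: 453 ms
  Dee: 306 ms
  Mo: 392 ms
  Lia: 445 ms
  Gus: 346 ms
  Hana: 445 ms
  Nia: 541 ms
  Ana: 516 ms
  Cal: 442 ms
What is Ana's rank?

10

Sorted (ascending): 306, 306, 346, 392, 442, 445, 445, 453, 504, 516, 541
The 2 values of 306 occupy positions 1–2 → average rank (1+2)/2 = 1.5.
The 2 values of 445 occupy positions 6–7 → average rank (6+7)/2 = 6.5.
Ana has value 516 ms → rank 10.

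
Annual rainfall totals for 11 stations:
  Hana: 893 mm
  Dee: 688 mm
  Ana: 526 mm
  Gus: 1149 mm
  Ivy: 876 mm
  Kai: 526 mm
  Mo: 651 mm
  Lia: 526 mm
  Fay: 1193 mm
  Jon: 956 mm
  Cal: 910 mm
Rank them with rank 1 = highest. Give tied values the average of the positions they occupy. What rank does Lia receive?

Sorted (descending): 1193, 1149, 956, 910, 893, 876, 688, 651, 526, 526, 526
The 3 values of 526 occupy positions 9–11 → average rank 10.
Lia has value 526 mm → rank 10.

10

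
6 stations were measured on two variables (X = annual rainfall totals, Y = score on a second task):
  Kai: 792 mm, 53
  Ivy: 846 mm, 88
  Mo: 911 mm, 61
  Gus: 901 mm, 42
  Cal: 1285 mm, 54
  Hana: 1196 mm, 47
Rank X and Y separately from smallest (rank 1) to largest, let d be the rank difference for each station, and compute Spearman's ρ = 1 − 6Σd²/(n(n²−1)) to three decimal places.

Ranks of variable 1: 1, 2, 4, 3, 6, 5
Ranks of variable 2: 3, 6, 5, 1, 4, 2
d = r₁ − r₂: -2, -4, -1, 2, 2, 3
d²: 4, 16, 1, 4, 4, 9; Σd² = 38
ρ = 1 − 6·38/(6·35) = 1 − 228/210 = -0.086

-0.086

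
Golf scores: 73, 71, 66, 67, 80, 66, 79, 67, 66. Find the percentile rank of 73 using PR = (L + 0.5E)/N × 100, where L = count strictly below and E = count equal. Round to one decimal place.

N = 9.
Strictly below 73: 6. Equal to 73: 1.
PR = (6 + 0.5·1)/9 × 100 = 72.2

72.2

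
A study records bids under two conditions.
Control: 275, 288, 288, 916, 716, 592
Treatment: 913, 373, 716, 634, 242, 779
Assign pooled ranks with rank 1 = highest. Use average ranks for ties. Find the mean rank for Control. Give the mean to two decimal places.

7.08

Sorted (descending): 916, 913, 779, 716, 716, 634, 592, 373, 288, 288, 275, 242
The 2 values of 716 occupy positions 4–5 → average rank (4+5)/2 = 4.5.
The 2 values of 288 occupy positions 9–10 → average rank (9+10)/2 = 9.5.
Control values → pooled ranks: 275→11, 288→9.5, 288→9.5, 916→1, 716→4.5, 592→7
Mean rank = (11 + 9.5 + 9.5 + 1 + 4.5 + 7) / 6 = 7.08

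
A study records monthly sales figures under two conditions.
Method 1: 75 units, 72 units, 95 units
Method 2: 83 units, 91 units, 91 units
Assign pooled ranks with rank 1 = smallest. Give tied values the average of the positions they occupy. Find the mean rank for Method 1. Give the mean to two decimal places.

Sorted (ascending): 72, 75, 83, 91, 91, 95
The 2 values of 91 occupy positions 4–5 → average rank (4+5)/2 = 4.5.
Method 1 values → pooled ranks: 75→2, 72→1, 95→6
Mean rank = (2 + 1 + 6) / 3 = 3.00

3.00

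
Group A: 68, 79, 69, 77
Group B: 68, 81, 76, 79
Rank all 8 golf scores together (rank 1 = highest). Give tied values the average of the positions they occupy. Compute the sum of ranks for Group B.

16

Sorted (descending): 81, 79, 79, 77, 76, 69, 68, 68
The 2 values of 79 occupy positions 2–3 → average rank (2+3)/2 = 2.5.
The 2 values of 68 occupy positions 7–8 → average rank (7+8)/2 = 7.5.
Group B values → pooled ranks: 68→7.5, 81→1, 76→5, 79→2.5
Rank sum = 7.5 + 1 + 5 + 2.5 = 16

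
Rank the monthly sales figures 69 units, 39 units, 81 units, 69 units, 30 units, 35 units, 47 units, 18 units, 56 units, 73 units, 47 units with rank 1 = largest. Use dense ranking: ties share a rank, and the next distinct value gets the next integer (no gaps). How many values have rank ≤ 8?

Sorted (descending): 81, 73, 69, 69, 56, 47, 47, 39, 35, 30, 18
The 2 values of 69 share dense rank 3.
The 2 values of 47 share dense rank 5.
Remaining distinct values take the next consecutive integers.
Ranks ≤ 8: {1, 2, 3, 3, 4, 5, 5, 6, 7, 8} → 10 values.

10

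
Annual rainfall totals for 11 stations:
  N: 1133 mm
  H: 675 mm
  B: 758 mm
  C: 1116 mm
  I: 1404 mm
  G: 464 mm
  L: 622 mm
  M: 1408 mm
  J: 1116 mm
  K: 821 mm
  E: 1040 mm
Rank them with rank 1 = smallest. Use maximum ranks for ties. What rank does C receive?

8

Sorted (ascending): 464, 622, 675, 758, 821, 1040, 1116, 1116, 1133, 1404, 1408
The 2 values of 1116 occupy positions 7–8 → each gets rank 8.
C has value 1116 mm → rank 8.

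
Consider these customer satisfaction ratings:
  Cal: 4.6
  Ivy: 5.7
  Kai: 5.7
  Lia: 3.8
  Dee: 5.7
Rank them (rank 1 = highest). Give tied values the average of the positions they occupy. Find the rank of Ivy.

Sorted (descending): 5.7, 5.7, 5.7, 4.6, 3.8
The 3 values of 5.7 occupy positions 1–3 → average rank 2.
Ivy has value 5.7 → rank 2.

2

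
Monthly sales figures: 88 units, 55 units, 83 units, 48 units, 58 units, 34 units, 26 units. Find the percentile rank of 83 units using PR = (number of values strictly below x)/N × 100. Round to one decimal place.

71.4

N = 7.
Strictly below 83: 5. Equal to 83: 1.
PR = 5/7 × 100 = 71.4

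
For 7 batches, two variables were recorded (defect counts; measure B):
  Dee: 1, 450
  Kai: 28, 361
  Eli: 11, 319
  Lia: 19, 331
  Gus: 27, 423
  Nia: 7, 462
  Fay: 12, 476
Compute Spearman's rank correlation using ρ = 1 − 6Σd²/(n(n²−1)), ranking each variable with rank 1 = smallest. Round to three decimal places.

-0.321

Ranks of variable 1: 1, 7, 3, 5, 6, 2, 4
Ranks of variable 2: 5, 3, 1, 2, 4, 6, 7
d = r₁ − r₂: -4, 4, 2, 3, 2, -4, -3
d²: 16, 16, 4, 9, 4, 16, 9; Σd² = 74
ρ = 1 − 6·74/(7·48) = 1 − 444/336 = -0.321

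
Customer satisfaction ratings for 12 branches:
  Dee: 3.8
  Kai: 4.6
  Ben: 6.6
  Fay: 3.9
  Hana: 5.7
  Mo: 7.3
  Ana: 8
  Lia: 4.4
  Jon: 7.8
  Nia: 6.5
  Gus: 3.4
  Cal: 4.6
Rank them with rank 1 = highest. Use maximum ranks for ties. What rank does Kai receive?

Sorted (descending): 8, 7.8, 7.3, 6.6, 6.5, 5.7, 4.6, 4.6, 4.4, 3.9, 3.8, 3.4
The 2 values of 4.6 occupy positions 7–8 → each gets rank 8.
Kai has value 4.6 → rank 8.

8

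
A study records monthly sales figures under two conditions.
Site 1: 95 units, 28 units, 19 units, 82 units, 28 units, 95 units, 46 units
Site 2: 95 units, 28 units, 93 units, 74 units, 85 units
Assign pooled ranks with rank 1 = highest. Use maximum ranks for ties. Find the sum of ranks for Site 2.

Sorted (descending): 95, 95, 95, 93, 85, 82, 74, 46, 28, 28, 28, 19
The 3 values of 95 occupy positions 1–3 → each gets rank 3.
The 3 values of 28 occupy positions 9–11 → each gets rank 11.
Site 2 values → pooled ranks: 95→3, 28→11, 93→4, 74→7, 85→5
Rank sum = 3 + 11 + 4 + 7 + 5 = 30

30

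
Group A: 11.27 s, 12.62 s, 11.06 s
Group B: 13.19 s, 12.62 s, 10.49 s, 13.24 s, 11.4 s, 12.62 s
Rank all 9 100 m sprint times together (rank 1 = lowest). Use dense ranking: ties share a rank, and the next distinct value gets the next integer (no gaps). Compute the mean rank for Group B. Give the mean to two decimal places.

Sorted (ascending): 10.49, 11.06, 11.27, 11.4, 12.62, 12.62, 12.62, 13.19, 13.24
The 3 values of 12.62 share dense rank 5.
Remaining distinct values take the next consecutive integers.
Group B values → pooled ranks: 13.19→6, 12.62→5, 10.49→1, 13.24→7, 11.4→4, 12.62→5
Mean rank = (6 + 5 + 1 + 7 + 4 + 5) / 6 = 4.67

4.67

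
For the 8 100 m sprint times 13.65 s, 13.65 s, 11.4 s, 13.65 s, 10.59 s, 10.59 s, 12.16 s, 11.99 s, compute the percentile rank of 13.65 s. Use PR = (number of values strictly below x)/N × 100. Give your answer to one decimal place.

62.5

N = 8.
Strictly below 13.65: 5. Equal to 13.65: 3.
PR = 5/8 × 100 = 62.5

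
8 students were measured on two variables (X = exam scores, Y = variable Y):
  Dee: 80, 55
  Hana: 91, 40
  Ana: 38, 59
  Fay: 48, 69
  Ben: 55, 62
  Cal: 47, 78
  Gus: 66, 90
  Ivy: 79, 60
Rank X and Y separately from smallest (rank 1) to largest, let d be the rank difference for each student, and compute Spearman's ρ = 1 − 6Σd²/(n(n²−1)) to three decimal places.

-0.500

Ranks of variable 1: 7, 8, 1, 3, 4, 2, 5, 6
Ranks of variable 2: 2, 1, 3, 6, 5, 7, 8, 4
d = r₁ − r₂: 5, 7, -2, -3, -1, -5, -3, 2
d²: 25, 49, 4, 9, 1, 25, 9, 4; Σd² = 126
ρ = 1 − 6·126/(8·63) = 1 − 756/504 = -0.500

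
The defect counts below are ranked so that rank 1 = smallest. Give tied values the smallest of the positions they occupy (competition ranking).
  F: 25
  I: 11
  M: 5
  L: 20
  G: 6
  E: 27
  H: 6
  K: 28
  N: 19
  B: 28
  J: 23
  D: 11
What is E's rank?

10

Sorted (ascending): 5, 6, 6, 11, 11, 19, 20, 23, 25, 27, 28, 28
The 2 values of 6 occupy positions 2–3 → each gets rank 2.
The 2 values of 11 occupy positions 4–5 → each gets rank 4.
The 2 values of 28 occupy positions 11–12 → each gets rank 11.
E has value 27 → rank 10.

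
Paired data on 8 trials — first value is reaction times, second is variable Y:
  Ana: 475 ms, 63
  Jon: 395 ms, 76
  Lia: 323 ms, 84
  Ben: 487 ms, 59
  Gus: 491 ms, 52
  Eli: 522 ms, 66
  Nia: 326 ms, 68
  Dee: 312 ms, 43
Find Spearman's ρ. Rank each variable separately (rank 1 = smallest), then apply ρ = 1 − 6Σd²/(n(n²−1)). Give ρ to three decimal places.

-0.167

Ranks of variable 1: 5, 4, 2, 6, 7, 8, 3, 1
Ranks of variable 2: 4, 7, 8, 3, 2, 5, 6, 1
d = r₁ − r₂: 1, -3, -6, 3, 5, 3, -3, 0
d²: 1, 9, 36, 9, 25, 9, 9, 0; Σd² = 98
ρ = 1 − 6·98/(8·63) = 1 − 588/504 = -0.167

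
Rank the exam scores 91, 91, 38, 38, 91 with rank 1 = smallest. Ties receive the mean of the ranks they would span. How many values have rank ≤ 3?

Sorted (ascending): 38, 38, 91, 91, 91
The 2 values of 38 occupy positions 1–2 → average rank (1+2)/2 = 1.5.
The 3 values of 91 occupy positions 3–5 → average rank 4.
Ranks ≤ 3: {1.5, 1.5} → 2 values.

2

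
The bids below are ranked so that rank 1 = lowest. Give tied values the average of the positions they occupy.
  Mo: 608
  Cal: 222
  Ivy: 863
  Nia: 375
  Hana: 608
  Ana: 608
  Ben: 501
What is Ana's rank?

Sorted (ascending): 222, 375, 501, 608, 608, 608, 863
The 3 values of 608 occupy positions 4–6 → average rank 5.
Ana has value 608 → rank 5.

5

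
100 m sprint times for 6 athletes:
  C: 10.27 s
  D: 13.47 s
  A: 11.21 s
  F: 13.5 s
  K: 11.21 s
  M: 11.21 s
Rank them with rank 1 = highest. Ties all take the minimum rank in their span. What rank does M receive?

Sorted (descending): 13.5, 13.47, 11.21, 11.21, 11.21, 10.27
The 3 values of 11.21 occupy positions 3–5 → each gets rank 3.
M has value 11.21 s → rank 3.

3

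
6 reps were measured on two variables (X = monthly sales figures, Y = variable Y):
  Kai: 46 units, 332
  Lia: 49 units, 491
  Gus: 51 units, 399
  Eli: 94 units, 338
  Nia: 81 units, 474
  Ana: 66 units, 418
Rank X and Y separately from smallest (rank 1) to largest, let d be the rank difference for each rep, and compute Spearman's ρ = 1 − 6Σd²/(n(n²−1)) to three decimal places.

0.086

Ranks of variable 1: 1, 2, 3, 6, 5, 4
Ranks of variable 2: 1, 6, 3, 2, 5, 4
d = r₁ − r₂: 0, -4, 0, 4, 0, 0
d²: 0, 16, 0, 16, 0, 0; Σd² = 32
ρ = 1 − 6·32/(6·35) = 1 − 192/210 = 0.086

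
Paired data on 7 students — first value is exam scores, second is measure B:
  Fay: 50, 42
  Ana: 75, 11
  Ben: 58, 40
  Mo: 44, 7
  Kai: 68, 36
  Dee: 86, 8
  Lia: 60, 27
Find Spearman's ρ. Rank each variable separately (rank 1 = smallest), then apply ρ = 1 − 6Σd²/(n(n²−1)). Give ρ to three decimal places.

-0.214

Ranks of variable 1: 2, 6, 3, 1, 5, 7, 4
Ranks of variable 2: 7, 3, 6, 1, 5, 2, 4
d = r₁ − r₂: -5, 3, -3, 0, 0, 5, 0
d²: 25, 9, 9, 0, 0, 25, 0; Σd² = 68
ρ = 1 − 6·68/(7·48) = 1 − 408/336 = -0.214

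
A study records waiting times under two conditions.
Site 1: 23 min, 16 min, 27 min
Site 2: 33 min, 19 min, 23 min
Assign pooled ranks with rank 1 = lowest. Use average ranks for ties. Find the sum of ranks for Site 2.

Sorted (ascending): 16, 19, 23, 23, 27, 33
The 2 values of 23 occupy positions 3–4 → average rank (3+4)/2 = 3.5.
Site 2 values → pooled ranks: 33→6, 19→2, 23→3.5
Rank sum = 6 + 2 + 3.5 = 11.5

11.5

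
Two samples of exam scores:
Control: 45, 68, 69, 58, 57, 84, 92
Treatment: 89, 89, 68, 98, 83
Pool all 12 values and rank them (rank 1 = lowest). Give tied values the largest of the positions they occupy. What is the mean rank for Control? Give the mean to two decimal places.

Sorted (ascending): 45, 57, 58, 68, 68, 69, 83, 84, 89, 89, 92, 98
The 2 values of 68 occupy positions 4–5 → each gets rank 5.
The 2 values of 89 occupy positions 9–10 → each gets rank 10.
Control values → pooled ranks: 45→1, 68→5, 69→6, 58→3, 57→2, 84→8, 92→11
Mean rank = (1 + 5 + 6 + 3 + 2 + 8 + 11) / 7 = 5.14

5.14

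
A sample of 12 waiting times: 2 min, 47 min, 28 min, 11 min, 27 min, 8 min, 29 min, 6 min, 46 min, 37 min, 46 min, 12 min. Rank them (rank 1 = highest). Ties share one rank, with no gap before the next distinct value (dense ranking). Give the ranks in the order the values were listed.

Sorted (descending): 47, 46, 46, 37, 29, 28, 27, 12, 11, 8, 6, 2
The 2 values of 46 share dense rank 2.
Remaining distinct values take the next consecutive integers.

11, 1, 5, 8, 6, 9, 4, 10, 2, 3, 2, 7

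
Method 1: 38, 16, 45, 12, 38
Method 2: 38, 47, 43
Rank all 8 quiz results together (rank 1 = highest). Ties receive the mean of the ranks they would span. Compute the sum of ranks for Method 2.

9

Sorted (descending): 47, 45, 43, 38, 38, 38, 16, 12
The 3 values of 38 occupy positions 4–6 → average rank 5.
Method 2 values → pooled ranks: 38→5, 47→1, 43→3
Rank sum = 5 + 1 + 3 = 9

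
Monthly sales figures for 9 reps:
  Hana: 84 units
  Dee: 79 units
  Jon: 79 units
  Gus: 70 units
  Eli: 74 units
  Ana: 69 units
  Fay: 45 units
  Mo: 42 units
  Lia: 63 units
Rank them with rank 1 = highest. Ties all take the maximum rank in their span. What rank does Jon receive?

3

Sorted (descending): 84, 79, 79, 74, 70, 69, 63, 45, 42
The 2 values of 79 occupy positions 2–3 → each gets rank 3.
Jon has value 79 units → rank 3.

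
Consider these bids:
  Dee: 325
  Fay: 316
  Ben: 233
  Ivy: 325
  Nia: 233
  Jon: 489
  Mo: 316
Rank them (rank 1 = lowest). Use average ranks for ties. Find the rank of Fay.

3.5

Sorted (ascending): 233, 233, 316, 316, 325, 325, 489
The 2 values of 233 occupy positions 1–2 → average rank (1+2)/2 = 1.5.
The 2 values of 316 occupy positions 3–4 → average rank (3+4)/2 = 3.5.
The 2 values of 325 occupy positions 5–6 → average rank (5+6)/2 = 5.5.
Fay has value 316 → rank 3.5.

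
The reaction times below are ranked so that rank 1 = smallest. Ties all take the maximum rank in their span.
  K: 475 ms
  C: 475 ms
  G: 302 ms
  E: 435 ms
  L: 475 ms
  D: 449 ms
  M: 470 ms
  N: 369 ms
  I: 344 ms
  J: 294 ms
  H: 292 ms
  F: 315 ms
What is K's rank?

12

Sorted (ascending): 292, 294, 302, 315, 344, 369, 435, 449, 470, 475, 475, 475
The 3 values of 475 occupy positions 10–12 → each gets rank 12.
K has value 475 ms → rank 12.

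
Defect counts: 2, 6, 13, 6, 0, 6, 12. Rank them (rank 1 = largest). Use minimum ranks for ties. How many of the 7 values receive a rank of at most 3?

Sorted (descending): 13, 12, 6, 6, 6, 2, 0
The 3 values of 6 occupy positions 3–5 → each gets rank 3.
Ranks ≤ 3: {1, 2, 3, 3, 3} → 5 values.

5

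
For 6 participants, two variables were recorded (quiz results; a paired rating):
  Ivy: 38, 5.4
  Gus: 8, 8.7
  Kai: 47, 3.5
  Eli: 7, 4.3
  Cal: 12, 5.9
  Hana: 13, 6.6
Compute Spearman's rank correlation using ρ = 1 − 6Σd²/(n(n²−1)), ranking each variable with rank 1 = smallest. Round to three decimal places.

-0.371

Ranks of variable 1: 5, 2, 6, 1, 3, 4
Ranks of variable 2: 3, 6, 1, 2, 4, 5
d = r₁ − r₂: 2, -4, 5, -1, -1, -1
d²: 4, 16, 25, 1, 1, 1; Σd² = 48
ρ = 1 − 6·48/(6·35) = 1 − 288/210 = -0.371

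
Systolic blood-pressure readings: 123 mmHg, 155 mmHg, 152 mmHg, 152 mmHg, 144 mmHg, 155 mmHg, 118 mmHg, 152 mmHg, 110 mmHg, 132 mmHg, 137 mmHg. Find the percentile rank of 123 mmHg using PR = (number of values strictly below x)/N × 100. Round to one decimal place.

N = 11.
Strictly below 123: 2. Equal to 123: 1.
PR = 2/11 × 100 = 18.2

18.2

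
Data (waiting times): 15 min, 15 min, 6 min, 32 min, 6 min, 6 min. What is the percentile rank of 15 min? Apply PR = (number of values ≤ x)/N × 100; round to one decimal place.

N = 6.
Strictly below 15: 3. Equal to 15: 2.
PR = 5/6 × 100 = 83.3

83.3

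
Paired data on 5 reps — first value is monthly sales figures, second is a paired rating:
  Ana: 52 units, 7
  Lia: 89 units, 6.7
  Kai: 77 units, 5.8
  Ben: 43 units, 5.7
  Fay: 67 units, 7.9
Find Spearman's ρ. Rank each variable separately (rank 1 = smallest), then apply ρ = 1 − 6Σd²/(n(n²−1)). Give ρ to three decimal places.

Ranks of variable 1: 2, 5, 4, 1, 3
Ranks of variable 2: 4, 3, 2, 1, 5
d = r₁ − r₂: -2, 2, 2, 0, -2
d²: 4, 4, 4, 0, 4; Σd² = 16
ρ = 1 − 6·16/(5·24) = 1 − 96/120 = 0.200

0.200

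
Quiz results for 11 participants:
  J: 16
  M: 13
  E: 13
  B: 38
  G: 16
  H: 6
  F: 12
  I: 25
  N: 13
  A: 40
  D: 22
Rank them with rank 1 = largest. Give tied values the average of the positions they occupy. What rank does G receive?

Sorted (descending): 40, 38, 25, 22, 16, 16, 13, 13, 13, 12, 6
The 2 values of 16 occupy positions 5–6 → average rank (5+6)/2 = 5.5.
The 3 values of 13 occupy positions 7–9 → average rank 8.
G has value 16 → rank 5.5.

5.5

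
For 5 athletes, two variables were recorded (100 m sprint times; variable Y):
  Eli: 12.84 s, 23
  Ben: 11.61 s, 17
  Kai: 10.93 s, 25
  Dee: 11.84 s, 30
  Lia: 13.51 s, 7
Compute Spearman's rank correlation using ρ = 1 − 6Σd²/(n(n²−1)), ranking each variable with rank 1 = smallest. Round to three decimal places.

Ranks of variable 1: 4, 2, 1, 3, 5
Ranks of variable 2: 3, 2, 4, 5, 1
d = r₁ − r₂: 1, 0, -3, -2, 4
d²: 1, 0, 9, 4, 16; Σd² = 30
ρ = 1 − 6·30/(5·24) = 1 − 180/120 = -0.500

-0.500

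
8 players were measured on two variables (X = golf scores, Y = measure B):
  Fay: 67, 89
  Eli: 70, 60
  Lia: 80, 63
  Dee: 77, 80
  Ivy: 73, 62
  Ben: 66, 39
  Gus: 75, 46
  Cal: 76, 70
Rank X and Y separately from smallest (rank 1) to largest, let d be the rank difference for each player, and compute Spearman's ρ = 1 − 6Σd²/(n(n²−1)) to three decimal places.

Ranks of variable 1: 2, 3, 8, 7, 4, 1, 5, 6
Ranks of variable 2: 8, 3, 5, 7, 4, 1, 2, 6
d = r₁ − r₂: -6, 0, 3, 0, 0, 0, 3, 0
d²: 36, 0, 9, 0, 0, 0, 9, 0; Σd² = 54
ρ = 1 − 6·54/(8·63) = 1 − 324/504 = 0.357

0.357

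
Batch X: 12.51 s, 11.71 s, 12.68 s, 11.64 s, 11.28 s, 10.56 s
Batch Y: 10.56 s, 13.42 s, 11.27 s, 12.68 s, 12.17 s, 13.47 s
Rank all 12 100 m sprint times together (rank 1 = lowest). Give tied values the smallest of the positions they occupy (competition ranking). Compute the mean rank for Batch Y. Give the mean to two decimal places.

Sorted (ascending): 10.56, 10.56, 11.27, 11.28, 11.64, 11.71, 12.17, 12.51, 12.68, 12.68, 13.42, 13.47
The 2 values of 10.56 occupy positions 1–2 → each gets rank 1.
The 2 values of 12.68 occupy positions 9–10 → each gets rank 9.
Batch Y values → pooled ranks: 10.56→1, 13.42→11, 11.27→3, 12.68→9, 12.17→7, 13.47→12
Mean rank = (1 + 11 + 3 + 9 + 7 + 12) / 6 = 7.17

7.17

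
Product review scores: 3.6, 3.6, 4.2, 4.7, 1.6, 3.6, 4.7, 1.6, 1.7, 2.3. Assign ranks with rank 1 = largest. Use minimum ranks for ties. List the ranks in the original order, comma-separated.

4, 4, 3, 1, 9, 4, 1, 9, 8, 7

Sorted (descending): 4.7, 4.7, 4.2, 3.6, 3.6, 3.6, 2.3, 1.7, 1.6, 1.6
The 2 values of 4.7 occupy positions 1–2 → each gets rank 1.
The 3 values of 3.6 occupy positions 4–6 → each gets rank 4.
The 2 values of 1.6 occupy positions 9–10 → each gets rank 9.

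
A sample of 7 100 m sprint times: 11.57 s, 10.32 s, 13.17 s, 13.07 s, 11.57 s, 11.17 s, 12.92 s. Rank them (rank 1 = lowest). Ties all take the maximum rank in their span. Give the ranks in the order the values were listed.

4, 1, 7, 6, 4, 2, 5

Sorted (ascending): 10.32, 11.17, 11.57, 11.57, 12.92, 13.07, 13.17
The 2 values of 11.57 occupy positions 3–4 → each gets rank 4.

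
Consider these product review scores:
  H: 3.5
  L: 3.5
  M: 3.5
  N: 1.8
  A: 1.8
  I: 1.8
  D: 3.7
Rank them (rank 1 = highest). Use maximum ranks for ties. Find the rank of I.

7

Sorted (descending): 3.7, 3.5, 3.5, 3.5, 1.8, 1.8, 1.8
The 3 values of 3.5 occupy positions 2–4 → each gets rank 4.
The 3 values of 1.8 occupy positions 5–7 → each gets rank 7.
I has value 1.8 → rank 7.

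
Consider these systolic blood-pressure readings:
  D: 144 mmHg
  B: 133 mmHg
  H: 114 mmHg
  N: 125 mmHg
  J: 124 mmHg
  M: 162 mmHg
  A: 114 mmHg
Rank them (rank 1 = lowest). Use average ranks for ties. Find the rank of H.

Sorted (ascending): 114, 114, 124, 125, 133, 144, 162
The 2 values of 114 occupy positions 1–2 → average rank (1+2)/2 = 1.5.
H has value 114 mmHg → rank 1.5.

1.5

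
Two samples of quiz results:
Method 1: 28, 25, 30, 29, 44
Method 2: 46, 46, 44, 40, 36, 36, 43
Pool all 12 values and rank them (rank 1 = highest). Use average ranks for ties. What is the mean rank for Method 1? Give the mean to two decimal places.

9.10

Sorted (descending): 46, 46, 44, 44, 43, 40, 36, 36, 30, 29, 28, 25
The 2 values of 46 occupy positions 1–2 → average rank (1+2)/2 = 1.5.
The 2 values of 44 occupy positions 3–4 → average rank (3+4)/2 = 3.5.
The 2 values of 36 occupy positions 7–8 → average rank (7+8)/2 = 7.5.
Method 1 values → pooled ranks: 28→11, 25→12, 30→9, 29→10, 44→3.5
Mean rank = (11 + 12 + 9 + 10 + 3.5) / 5 = 9.10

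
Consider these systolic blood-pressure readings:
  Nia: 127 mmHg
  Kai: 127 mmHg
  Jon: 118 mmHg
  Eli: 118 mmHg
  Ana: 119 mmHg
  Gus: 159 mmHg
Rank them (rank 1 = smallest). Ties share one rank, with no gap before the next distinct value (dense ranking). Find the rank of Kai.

3

Sorted (ascending): 118, 118, 119, 127, 127, 159
The 2 values of 118 share dense rank 1.
The 2 values of 127 share dense rank 3.
Remaining distinct values take the next consecutive integers.
Kai has value 127 mmHg → rank 3.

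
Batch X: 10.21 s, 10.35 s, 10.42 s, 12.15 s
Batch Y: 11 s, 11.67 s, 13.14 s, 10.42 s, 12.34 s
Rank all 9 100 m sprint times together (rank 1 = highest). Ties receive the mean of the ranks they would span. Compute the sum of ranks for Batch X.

Sorted (descending): 13.14, 12.34, 12.15, 11.67, 11, 10.42, 10.42, 10.35, 10.21
The 2 values of 10.42 occupy positions 6–7 → average rank (6+7)/2 = 6.5.
Batch X values → pooled ranks: 10.21→9, 10.35→8, 10.42→6.5, 12.15→3
Rank sum = 9 + 8 + 6.5 + 3 = 26.5

26.5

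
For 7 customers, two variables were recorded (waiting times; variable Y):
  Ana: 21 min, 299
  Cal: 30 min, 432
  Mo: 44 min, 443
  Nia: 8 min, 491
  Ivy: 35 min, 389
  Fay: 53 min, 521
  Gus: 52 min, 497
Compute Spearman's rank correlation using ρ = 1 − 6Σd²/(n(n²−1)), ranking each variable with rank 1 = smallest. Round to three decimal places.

Ranks of variable 1: 2, 3, 5, 1, 4, 7, 6
Ranks of variable 2: 1, 3, 4, 5, 2, 7, 6
d = r₁ − r₂: 1, 0, 1, -4, 2, 0, 0
d²: 1, 0, 1, 16, 4, 0, 0; Σd² = 22
ρ = 1 − 6·22/(7·48) = 1 − 132/336 = 0.607

0.607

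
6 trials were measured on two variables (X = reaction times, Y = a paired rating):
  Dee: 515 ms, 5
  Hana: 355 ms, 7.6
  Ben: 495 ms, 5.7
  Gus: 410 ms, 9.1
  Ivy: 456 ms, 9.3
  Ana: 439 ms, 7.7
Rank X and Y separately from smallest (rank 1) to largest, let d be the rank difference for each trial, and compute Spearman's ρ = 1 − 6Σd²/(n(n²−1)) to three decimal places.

-0.486

Ranks of variable 1: 6, 1, 5, 2, 4, 3
Ranks of variable 2: 1, 3, 2, 5, 6, 4
d = r₁ − r₂: 5, -2, 3, -3, -2, -1
d²: 25, 4, 9, 9, 4, 1; Σd² = 52
ρ = 1 − 6·52/(6·35) = 1 − 312/210 = -0.486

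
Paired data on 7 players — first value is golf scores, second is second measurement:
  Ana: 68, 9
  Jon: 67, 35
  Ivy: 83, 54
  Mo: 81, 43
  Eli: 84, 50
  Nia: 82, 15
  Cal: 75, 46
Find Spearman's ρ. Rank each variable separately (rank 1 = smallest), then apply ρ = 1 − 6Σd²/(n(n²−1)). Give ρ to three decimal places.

Ranks of variable 1: 2, 1, 6, 4, 7, 5, 3
Ranks of variable 2: 1, 3, 7, 4, 6, 2, 5
d = r₁ − r₂: 1, -2, -1, 0, 1, 3, -2
d²: 1, 4, 1, 0, 1, 9, 4; Σd² = 20
ρ = 1 − 6·20/(7·48) = 1 − 120/336 = 0.643

0.643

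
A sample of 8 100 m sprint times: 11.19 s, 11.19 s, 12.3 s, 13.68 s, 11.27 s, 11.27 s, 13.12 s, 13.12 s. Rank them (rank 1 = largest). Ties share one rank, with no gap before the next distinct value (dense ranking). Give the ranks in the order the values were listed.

5, 5, 3, 1, 4, 4, 2, 2

Sorted (descending): 13.68, 13.12, 13.12, 12.3, 11.27, 11.27, 11.19, 11.19
The 2 values of 13.12 share dense rank 2.
The 2 values of 11.27 share dense rank 4.
The 2 values of 11.19 share dense rank 5.
Remaining distinct values take the next consecutive integers.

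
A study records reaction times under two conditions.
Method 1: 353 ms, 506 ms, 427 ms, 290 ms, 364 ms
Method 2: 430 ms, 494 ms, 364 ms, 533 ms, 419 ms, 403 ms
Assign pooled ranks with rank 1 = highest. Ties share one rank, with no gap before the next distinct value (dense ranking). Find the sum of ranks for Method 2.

Sorted (descending): 533, 506, 494, 430, 427, 419, 403, 364, 364, 353, 290
The 2 values of 364 share dense rank 8.
Remaining distinct values take the next consecutive integers.
Method 2 values → pooled ranks: 430→4, 494→3, 364→8, 533→1, 419→6, 403→7
Rank sum = 4 + 3 + 8 + 1 + 6 + 7 = 29

29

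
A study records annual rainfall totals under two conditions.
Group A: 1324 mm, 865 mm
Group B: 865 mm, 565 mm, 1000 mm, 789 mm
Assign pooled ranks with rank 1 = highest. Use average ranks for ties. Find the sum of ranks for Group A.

Sorted (descending): 1324, 1000, 865, 865, 789, 565
The 2 values of 865 occupy positions 3–4 → average rank (3+4)/2 = 3.5.
Group A values → pooled ranks: 1324→1, 865→3.5
Rank sum = 1 + 3.5 = 4.5

4.5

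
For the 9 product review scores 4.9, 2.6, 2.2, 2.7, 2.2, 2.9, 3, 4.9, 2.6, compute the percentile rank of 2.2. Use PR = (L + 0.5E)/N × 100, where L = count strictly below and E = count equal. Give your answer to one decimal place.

N = 9.
Strictly below 2.2: 0. Equal to 2.2: 2.
PR = (0 + 0.5·2)/9 × 100 = 11.1

11.1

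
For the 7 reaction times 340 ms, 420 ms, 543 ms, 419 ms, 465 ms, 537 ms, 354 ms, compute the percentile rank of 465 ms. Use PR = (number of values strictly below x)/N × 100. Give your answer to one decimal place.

N = 7.
Strictly below 465: 4. Equal to 465: 1.
PR = 4/7 × 100 = 57.1

57.1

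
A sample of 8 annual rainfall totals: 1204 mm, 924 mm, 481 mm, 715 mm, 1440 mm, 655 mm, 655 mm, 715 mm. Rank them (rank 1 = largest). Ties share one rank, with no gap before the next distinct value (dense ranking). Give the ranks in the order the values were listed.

2, 3, 6, 4, 1, 5, 5, 4

Sorted (descending): 1440, 1204, 924, 715, 715, 655, 655, 481
The 2 values of 715 share dense rank 4.
The 2 values of 655 share dense rank 5.
Remaining distinct values take the next consecutive integers.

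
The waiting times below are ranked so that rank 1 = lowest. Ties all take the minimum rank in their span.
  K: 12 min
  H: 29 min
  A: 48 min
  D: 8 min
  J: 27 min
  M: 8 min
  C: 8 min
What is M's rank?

1

Sorted (ascending): 8, 8, 8, 12, 27, 29, 48
The 3 values of 8 occupy positions 1–3 → each gets rank 1.
M has value 8 min → rank 1.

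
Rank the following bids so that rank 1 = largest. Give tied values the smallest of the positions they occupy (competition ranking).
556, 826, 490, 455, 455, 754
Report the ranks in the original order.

Sorted (descending): 826, 754, 556, 490, 455, 455
The 2 values of 455 occupy positions 5–6 → each gets rank 5.

3, 1, 4, 5, 5, 2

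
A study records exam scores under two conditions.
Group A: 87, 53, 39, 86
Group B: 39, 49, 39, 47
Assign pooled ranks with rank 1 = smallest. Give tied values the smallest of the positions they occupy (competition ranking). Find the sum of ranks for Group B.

11

Sorted (ascending): 39, 39, 39, 47, 49, 53, 86, 87
The 3 values of 39 occupy positions 1–3 → each gets rank 1.
Group B values → pooled ranks: 39→1, 49→5, 39→1, 47→4
Rank sum = 1 + 5 + 1 + 4 = 11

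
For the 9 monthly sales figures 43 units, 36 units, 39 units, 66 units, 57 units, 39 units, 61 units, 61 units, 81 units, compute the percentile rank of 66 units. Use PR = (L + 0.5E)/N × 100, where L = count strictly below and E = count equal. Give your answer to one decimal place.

83.3

N = 9.
Strictly below 66: 7. Equal to 66: 1.
PR = (7 + 0.5·1)/9 × 100 = 83.3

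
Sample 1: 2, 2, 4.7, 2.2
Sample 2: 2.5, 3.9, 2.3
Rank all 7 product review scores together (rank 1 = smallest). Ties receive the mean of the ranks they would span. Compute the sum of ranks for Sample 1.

13

Sorted (ascending): 2, 2, 2.2, 2.3, 2.5, 3.9, 4.7
The 2 values of 2 occupy positions 1–2 → average rank (1+2)/2 = 1.5.
Sample 1 values → pooled ranks: 2→1.5, 2→1.5, 4.7→7, 2.2→3
Rank sum = 1.5 + 1.5 + 7 + 3 = 13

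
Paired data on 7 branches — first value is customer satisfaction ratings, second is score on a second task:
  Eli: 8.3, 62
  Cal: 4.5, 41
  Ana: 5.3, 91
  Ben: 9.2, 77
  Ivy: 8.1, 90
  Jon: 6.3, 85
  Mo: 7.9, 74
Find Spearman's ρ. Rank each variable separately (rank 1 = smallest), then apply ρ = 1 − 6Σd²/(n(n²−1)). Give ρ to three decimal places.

Ranks of variable 1: 6, 1, 2, 7, 5, 3, 4
Ranks of variable 2: 2, 1, 7, 4, 6, 5, 3
d = r₁ − r₂: 4, 0, -5, 3, -1, -2, 1
d²: 16, 0, 25, 9, 1, 4, 1; Σd² = 56
ρ = 1 − 6·56/(7·48) = 1 − 336/336 = 0.000

0.000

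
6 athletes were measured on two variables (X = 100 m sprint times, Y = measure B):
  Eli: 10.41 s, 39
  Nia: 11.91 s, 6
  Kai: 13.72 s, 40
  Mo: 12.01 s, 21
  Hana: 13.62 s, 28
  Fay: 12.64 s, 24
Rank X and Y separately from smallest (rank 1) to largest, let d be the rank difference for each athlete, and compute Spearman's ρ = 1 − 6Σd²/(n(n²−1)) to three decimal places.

0.429

Ranks of variable 1: 1, 2, 6, 3, 5, 4
Ranks of variable 2: 5, 1, 6, 2, 4, 3
d = r₁ − r₂: -4, 1, 0, 1, 1, 1
d²: 16, 1, 0, 1, 1, 1; Σd² = 20
ρ = 1 − 6·20/(6·35) = 1 − 120/210 = 0.429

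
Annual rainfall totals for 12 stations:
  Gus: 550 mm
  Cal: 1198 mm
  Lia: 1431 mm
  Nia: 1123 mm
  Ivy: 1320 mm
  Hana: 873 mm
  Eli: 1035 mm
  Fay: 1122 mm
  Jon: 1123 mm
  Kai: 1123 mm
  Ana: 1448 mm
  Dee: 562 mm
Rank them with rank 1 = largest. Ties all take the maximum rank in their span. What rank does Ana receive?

Sorted (descending): 1448, 1431, 1320, 1198, 1123, 1123, 1123, 1122, 1035, 873, 562, 550
The 3 values of 1123 occupy positions 5–7 → each gets rank 7.
Ana has value 1448 mm → rank 1.

1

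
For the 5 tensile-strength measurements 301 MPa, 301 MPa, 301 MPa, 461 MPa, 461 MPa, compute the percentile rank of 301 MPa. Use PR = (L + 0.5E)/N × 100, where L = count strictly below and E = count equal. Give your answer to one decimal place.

30.0

N = 5.
Strictly below 301: 0. Equal to 301: 3.
PR = (0 + 0.5·3)/5 × 100 = 30.0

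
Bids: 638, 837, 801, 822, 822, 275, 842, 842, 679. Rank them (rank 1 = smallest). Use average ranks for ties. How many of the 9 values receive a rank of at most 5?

4

Sorted (ascending): 275, 638, 679, 801, 822, 822, 837, 842, 842
The 2 values of 822 occupy positions 5–6 → average rank (5+6)/2 = 5.5.
The 2 values of 842 occupy positions 8–9 → average rank (8+9)/2 = 8.5.
Ranks ≤ 5: {1, 2, 3, 4} → 4 values.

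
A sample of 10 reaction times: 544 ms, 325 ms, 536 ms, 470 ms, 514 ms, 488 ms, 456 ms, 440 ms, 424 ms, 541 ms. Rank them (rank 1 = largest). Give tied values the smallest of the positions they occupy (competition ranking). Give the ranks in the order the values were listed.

Sorted (descending): 544, 541, 536, 514, 488, 470, 456, 440, 424, 325
No ties — each value takes its position as its rank.

1, 10, 3, 6, 4, 5, 7, 8, 9, 2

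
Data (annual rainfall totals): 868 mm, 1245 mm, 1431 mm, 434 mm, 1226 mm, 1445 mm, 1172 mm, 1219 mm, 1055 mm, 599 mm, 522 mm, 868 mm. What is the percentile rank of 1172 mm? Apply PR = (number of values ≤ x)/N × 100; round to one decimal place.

N = 12.
Strictly below 1172: 6. Equal to 1172: 1.
PR = 7/12 × 100 = 58.3

58.3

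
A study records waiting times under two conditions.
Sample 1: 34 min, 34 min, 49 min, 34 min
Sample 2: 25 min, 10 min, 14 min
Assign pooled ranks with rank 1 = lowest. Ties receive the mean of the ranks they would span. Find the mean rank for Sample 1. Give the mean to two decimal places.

Sorted (ascending): 10, 14, 25, 34, 34, 34, 49
The 3 values of 34 occupy positions 4–6 → average rank 5.
Sample 1 values → pooled ranks: 34→5, 34→5, 49→7, 34→5
Mean rank = (5 + 5 + 7 + 5) / 4 = 5.50

5.50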